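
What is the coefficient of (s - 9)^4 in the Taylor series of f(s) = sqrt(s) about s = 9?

f(9) = 3
f′(9) = 1/6
f′′(9) = -1/108
f′′′(9) = 1/648
f^(4)(9) = -5/11664
So c_4 = f^(4)(9)/4! = -5/279936.

-5/279936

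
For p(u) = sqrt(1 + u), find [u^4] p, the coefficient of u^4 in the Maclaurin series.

-5/128

p(0) = 1
p′(0) = 1/2
p′′(0) = -1/4
p′′′(0) = 3/8
p^(4)(0) = -15/16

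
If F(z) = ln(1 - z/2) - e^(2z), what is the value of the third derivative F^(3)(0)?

Combine the two series term by term.
From the series, [z^3] F = -11/8; multiply by 3! = 6 to get -33/4.

-33/4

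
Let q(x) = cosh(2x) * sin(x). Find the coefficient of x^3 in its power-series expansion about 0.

Take the Cauchy product of the two expansions.
q(0) = 0
q′(0) = 1
q′′(0) = 0
q′′′(0) = 11
So c_3 = q′′′(0)/3! = 11/6.

11/6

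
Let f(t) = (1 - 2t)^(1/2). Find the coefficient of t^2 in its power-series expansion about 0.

f(0) = 1
f′(0) = -1
f′′(0) = -1
The Taylor polynomial is Σ f^(k)(0)/k! · t^k.

-1/2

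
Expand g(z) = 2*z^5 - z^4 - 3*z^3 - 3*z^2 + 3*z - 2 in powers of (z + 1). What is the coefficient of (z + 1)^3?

21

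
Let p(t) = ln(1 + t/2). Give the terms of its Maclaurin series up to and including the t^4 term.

Compute the successive derivatives at the expansion point and divide by k!.
p(0) = 0
p′(0) = 1/2
p′′(0) = -1/4
p′′′(0) = 1/4
p^(4)(0) = -3/8
Dividing each by k! gives the coefficients c_0, ..., c_4.

-t^4/64 + t^3/24 - t^2/8 + t/2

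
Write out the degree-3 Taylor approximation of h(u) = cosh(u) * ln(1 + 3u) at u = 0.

Multiply the two series term by term and collect like powers.

21*u^3/2 - 9*u^2/2 + 3*u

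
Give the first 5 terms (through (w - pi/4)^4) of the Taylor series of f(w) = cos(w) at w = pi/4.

sqrt(2)*(w - pi/4)^4/48 + sqrt(2)*(w - pi/4)^3/12 - sqrt(2)*(w - pi/4)^2/4 - sqrt(2)*(w - pi/4)/2 + sqrt(2)/2

[(w - pi/4)^0] = sqrt(2)/2;  [(w - pi/4)^1] = -sqrt(2)/2;  [(w - pi/4)^2] = -sqrt(2)/4;  [(w - pi/4)^3] = sqrt(2)/12;  [(w - pi/4)^4] = sqrt(2)/48.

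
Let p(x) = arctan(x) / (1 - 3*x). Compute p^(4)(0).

Expand 1/(denominator) as a geometric series and multiply by the numerator's series.
From the series, [x^4] p = 26; multiply by 4! = 24 to get 624.

624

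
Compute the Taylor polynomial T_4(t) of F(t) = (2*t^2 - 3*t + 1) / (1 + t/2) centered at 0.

Distribute the polynomial across the series and collect like powers.
F(0) = 1
F′(0) = -7/2
F′′(0) = 15/2
F′′′(0) = -45/4
F^(4)(0) = 45/2
Then c_k = F^(k)(0)/k! gives each Taylor coefficient.

15*t^4/16 - 15*t^3/8 + 15*t^2/4 - 7*t/2 + 1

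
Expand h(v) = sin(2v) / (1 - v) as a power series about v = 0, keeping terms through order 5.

14*v^5/15 + 2*v^4/3 + 2*v^3/3 + 2*v^2 + 2*v

Take the Cauchy product of the two expansions.
h(0) = 0
h′(0) = 2
h′′(0) = 4
h′′′(0) = 4
h^(4)(0) = 16
h^(5)(0) = 112
The Taylor polynomial is Σ h^(k)(0)/k! · v^k.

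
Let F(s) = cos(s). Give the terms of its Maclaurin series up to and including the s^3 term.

1 - s^2/2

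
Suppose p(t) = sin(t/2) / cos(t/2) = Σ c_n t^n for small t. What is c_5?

Write the quotient as an unknown series and match coefficients against numerator = denominator · series.
p(0) = 0
p′(0) = 1/2
p′′(0) = 0
p′′′(0) = 1/4
p^(4)(0) = 0
p^(5)(0) = 1/2
Dividing each by k! gives the coefficients c_0, ..., c_5.

1/240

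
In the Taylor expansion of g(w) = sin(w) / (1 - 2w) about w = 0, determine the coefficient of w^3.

Multiply the two series term by term and collect like powers.
g(0) = 0
g′(0) = 1
g′′(0) = 4
g′′′(0) = 23
The Taylor polynomial is Σ g^(k)(0)/k! · w^k.

23/6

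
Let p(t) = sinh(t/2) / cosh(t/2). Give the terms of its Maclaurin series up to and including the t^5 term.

Invert the denominator's series and multiply.
p(0) = 0
p′(0) = 1/2
p′′(0) = 0
p′′′(0) = -1/4
p^(4)(0) = 0
p^(5)(0) = 1/2
Dividing each by k! gives the coefficients c_0, ..., c_5.

t^5/240 - t^3/24 + t/2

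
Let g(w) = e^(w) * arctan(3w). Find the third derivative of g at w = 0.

Expand each factor separately, then convolve coefficients.
From the series, [w^3] g = -15/2; multiply by 3! = 6 to get -45.

-45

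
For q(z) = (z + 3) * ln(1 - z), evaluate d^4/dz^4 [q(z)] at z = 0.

-26

Shift and add copies of the series according to the polynomial's terms.
The coefficient of z^4 in the expansion is -13/12, so q^(4)(0) = 4! * (-13/12) = -26.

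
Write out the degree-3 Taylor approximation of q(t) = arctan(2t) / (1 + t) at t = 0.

-2*t^3/3 - 2*t^2 + 2*t

Write out both Maclaurin series and multiply, keeping only the needed powers.
[t^0] = 0;  [t^1] = 2;  [t^2] = -2;  [t^3] = -2/3.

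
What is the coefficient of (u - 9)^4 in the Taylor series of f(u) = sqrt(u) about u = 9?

Use the known series and substitute for the argument.

-5/279936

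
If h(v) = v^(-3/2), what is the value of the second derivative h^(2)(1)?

The coefficient of (v - 1)^2 in the expansion is 15/8, so h′′(1) = 2! * (15/8) = 15/4.

15/4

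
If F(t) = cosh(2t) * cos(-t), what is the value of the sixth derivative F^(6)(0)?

-117

Write out both Maclaurin series and multiply, keeping only the needed powers.
The coefficient of t^6 in the expansion is -13/80, so F^(6)(0) = 6! * (-13/80) = -117.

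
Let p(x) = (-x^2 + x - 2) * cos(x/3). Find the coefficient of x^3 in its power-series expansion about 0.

Multiply each power in the prefactor through the base expansion.
p(0) = -2
p′(0) = 1
p′′(0) = -16/9
p′′′(0) = -1/3
So c_3 = p′′′(0)/3! = -1/18.

-1/18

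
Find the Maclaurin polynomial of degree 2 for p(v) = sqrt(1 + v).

Apply the Taylor formula c_k = f^(k)(a)/k!.

-v^2/8 + v/2 + 1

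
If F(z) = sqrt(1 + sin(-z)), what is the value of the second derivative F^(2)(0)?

Compose series: expand the inner function first, then feed it into the outer expansion.
The coefficient of z^2 in the expansion is -1/8, so F′′(0) = 2! * (-1/8) = -1/4.

-1/4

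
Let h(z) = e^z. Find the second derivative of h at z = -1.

From the series, [(z + 1)^2] h = e^(-1)/2; multiply by 2! = 2 to get e^(-1).

e^(-1)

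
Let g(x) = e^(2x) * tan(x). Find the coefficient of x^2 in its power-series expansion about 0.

2

Multiply the two series term by term and collect like powers.
So c_2 = g′′(0)/2! = 2.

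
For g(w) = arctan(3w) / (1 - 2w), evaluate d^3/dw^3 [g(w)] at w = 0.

18

Take the Cauchy product of the two expansions.
The coefficient of w^3 in the expansion is 3, so g′′′(0) = 3! * (3) = 18.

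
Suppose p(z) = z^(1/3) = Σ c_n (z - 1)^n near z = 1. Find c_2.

p(1) = 1
p′(1) = 1/3
p′′(1) = -2/9

-1/9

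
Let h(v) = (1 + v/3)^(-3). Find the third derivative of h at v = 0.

-20/9

The coefficient of v^3 in the expansion is -10/27, so h′′′(0) = 3! * (-10/27) = -20/9.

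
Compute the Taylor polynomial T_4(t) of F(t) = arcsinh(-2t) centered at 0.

F(0) = 0
F′(0) = -2
F′′(0) = 0
F′′′(0) = 8
F^(4)(0) = 0
Dividing each by k! gives the coefficients c_0, ..., c_4.

4*t^3/3 - 2*t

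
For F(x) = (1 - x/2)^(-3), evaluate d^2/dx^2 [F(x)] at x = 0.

Differentiate repeatedly and evaluate at the center.
The coefficient of x^2 in the expansion is 3/2, so F′′(0) = 2! * (3/2) = 3.

3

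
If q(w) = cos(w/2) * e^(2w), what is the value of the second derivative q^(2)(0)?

15/4

Expand each factor separately, then convolve coefficients.
The coefficient of w^2 in the expansion is 15/8, so q′′(0) = 2! * (15/8) = 15/4.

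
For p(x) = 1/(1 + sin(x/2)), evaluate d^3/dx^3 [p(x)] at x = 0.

-5/8

Plug the Maclaurin series of the inner function into that of the outer and collect terms.
From the series, [x^3] p = -5/48; multiply by 3! = 6 to get -5/8.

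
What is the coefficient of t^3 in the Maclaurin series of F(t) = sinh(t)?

F(0) = 0
F′(0) = 1
F′′(0) = 0
F′′′(0) = 1
The Taylor polynomial is Σ F^(k)(0)/k! · t^k.

1/6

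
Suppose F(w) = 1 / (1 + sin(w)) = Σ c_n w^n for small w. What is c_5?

-61/120

Use the geometric series for the reciprocal, then substitute.
[w^0] = 1;  [w^1] = -1;  [w^2] = 1;  [w^3] = -5/6;  [w^4] = 2/3;  [w^5] = -61/120.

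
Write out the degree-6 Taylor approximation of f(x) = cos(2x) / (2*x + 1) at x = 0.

Use 1/(1 - r) = Σ r^k on the denominator, then take the Cauchy product.
f(0) = 1
f′(0) = -2
f′′(0) = 4
f′′′(0) = -24
f^(4)(0) = 208
f^(5)(0) = -2080
f^(6)(0) = 24896
Dividing each by k! gives the coefficients c_0, ..., c_6.

1556*x^6/45 - 52*x^5/3 + 26*x^4/3 - 4*x^3 + 2*x^2 - 2*x + 1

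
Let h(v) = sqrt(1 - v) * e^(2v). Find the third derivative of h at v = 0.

1/8

Expand each factor separately, then convolve coefficients.
The coefficient of v^3 in the expansion is 1/48, so h′′′(0) = 3! * (1/48) = 1/8.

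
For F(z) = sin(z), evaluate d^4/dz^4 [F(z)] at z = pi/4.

sqrt(2)/2

The coefficient of (z - pi/4)^4 in the expansion is sqrt(2)/48, so F^(4)(pi/4) = 4! * (sqrt(2)/48) = sqrt(2)/2.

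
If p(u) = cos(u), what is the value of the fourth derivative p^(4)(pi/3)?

Compute the successive derivatives at the expansion point and divide by k!.
The coefficient of (u - pi/3)^4 in the expansion is 1/48, so p^(4)(pi/3) = 4! * (1/48) = 1/2.

1/2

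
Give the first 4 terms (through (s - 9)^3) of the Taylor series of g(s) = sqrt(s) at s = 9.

(s - 9)^3/3888 - (s - 9)^2/216 + (s - 9)/6 + 3

g(9) = 3
g′(9) = 1/6
g′′(9) = -1/108
g′′′(9) = 1/648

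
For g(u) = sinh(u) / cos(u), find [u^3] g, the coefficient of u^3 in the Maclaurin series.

Divide the numerator series by the denominator series (power-series long division).
So c_3 = g′′′(0)/3! = 2/3.

2/3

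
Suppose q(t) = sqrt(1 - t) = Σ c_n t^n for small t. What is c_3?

-1/16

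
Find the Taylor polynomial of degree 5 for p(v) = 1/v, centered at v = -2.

p(-2) = -1/2
p′(-2) = -1/4
p′′(-2) = -1/4
p′′′(-2) = -3/8
p^(4)(-2) = -3/4
p^(5)(-2) = -15/8

-(v + 2)^5/64 - (v + 2)^4/32 - (v + 2)^3/16 - (v + 2)^2/8 - (v + 2)/4 - 1/2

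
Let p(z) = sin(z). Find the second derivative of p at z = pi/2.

The coefficient of (z - pi/2)^2 in the expansion is -1/2, so p′′(pi/2) = 2! * (-1/2) = -1.

-1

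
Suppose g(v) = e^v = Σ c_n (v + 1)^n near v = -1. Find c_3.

Apply the Taylor formula c_k = f^(k)(a)/k!.
g(-1) = e^(-1)
g′(-1) = e^(-1)
g′′(-1) = e^(-1)
g′′′(-1) = e^(-1)
Then c_k = g^(k)(-1)/k! gives each Taylor coefficient.

e^(-1)/6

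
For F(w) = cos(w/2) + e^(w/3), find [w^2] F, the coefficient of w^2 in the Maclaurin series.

Expand each term separately and add.
F(0) = 2
F′(0) = 1/3
F′′(0) = -5/36
So c_2 = F′′(0)/2! = -5/72.

-5/72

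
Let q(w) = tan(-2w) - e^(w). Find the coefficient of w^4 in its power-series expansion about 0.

Add the two expansions coefficient-wise.
q(0) = -1
q′(0) = -3
q′′(0) = -1
q′′′(0) = -17
q^(4)(0) = -1
So c_4 = q^(4)(0)/4! = -1/24.

-1/24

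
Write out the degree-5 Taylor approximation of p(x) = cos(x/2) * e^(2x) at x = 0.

Expand each factor separately, then convolve coefficients.
[x^0] = 1;  [x^1] = 2;  [x^2] = 15/8;  [x^3] = 13/12;  [x^4] = 161/384;  [x^5] = 101/960.

101*x^5/960 + 161*x^4/384 + 13*x^3/12 + 15*x^2/8 + 2*x + 1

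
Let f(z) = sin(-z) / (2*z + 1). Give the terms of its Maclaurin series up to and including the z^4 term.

23*z^4/3 - 23*z^3/6 + 2*z^2 - z

Expand 1/(denominator) as a geometric series and multiply by the numerator's series.
f(0) = 0
f′(0) = -1
f′′(0) = 4
f′′′(0) = -23
f^(4)(0) = 184
Then c_k = f^(k)(0)/k! gives each Taylor coefficient.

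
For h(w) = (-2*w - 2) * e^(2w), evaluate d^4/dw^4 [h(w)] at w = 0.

Distribute the polynomial across the series and collect like powers.
The coefficient of w^4 in the expansion is -4, so h^(4)(0) = 4! * (-4) = -96.

-96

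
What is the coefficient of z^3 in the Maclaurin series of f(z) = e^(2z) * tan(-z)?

-7/3

Write out both Maclaurin series and multiply, keeping only the needed powers.
f(0) = 0
f′(0) = -1
f′′(0) = -4
f′′′(0) = -14
Dividing each by k! gives the coefficients c_0, ..., c_3.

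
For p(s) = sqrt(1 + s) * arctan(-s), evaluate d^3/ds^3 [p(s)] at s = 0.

11/4

Multiply the two series term by term and collect like powers.
The coefficient of s^3 in the expansion is 11/24, so p′′′(0) = 3! * (11/24) = 11/4.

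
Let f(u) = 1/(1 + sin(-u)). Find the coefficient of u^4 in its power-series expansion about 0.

2/3

Substitute the inner expansion into the outer series and collect powers.
[u^0] = 1;  [u^1] = 1;  [u^2] = 1;  [u^3] = 5/6;  [u^4] = 2/3.
So c_4 = f^(4)(0)/4! = 2/3.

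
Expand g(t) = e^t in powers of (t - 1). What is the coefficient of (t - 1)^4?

e/24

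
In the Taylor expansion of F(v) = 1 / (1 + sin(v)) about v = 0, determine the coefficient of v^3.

Write 1/(1+u) = 1 - u + u^2 - u^3 + ... and substitute the series for u.
F(0) = 1
F′(0) = -1
F′′(0) = 2
F′′′(0) = -5

-5/6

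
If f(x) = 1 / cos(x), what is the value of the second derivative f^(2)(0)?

Divide the numerator series by the denominator series (power-series long division).
The coefficient of x^2 in the expansion is 1/2, so f′′(0) = 2! * (1/2) = 1.

1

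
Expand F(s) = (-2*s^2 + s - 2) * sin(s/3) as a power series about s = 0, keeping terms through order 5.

Multiply each power in the prefactor through the base expansion.
F(0) = 0
F′(0) = -2/3
F′′(0) = 2/3
F′′′(0) = -106/27
F^(4)(0) = -4/27
F^(5)(0) = 358/243
Dividing each by k! gives the coefficients c_0, ..., c_5.

179*s^5/14580 - s^4/162 - 53*s^3/81 + s^2/3 - 2*s/3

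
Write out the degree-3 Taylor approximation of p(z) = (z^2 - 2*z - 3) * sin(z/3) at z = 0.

Multiply each power in the prefactor through the base expansion.
p(0) = 0
p′(0) = -1
p′′(0) = -4/3
p′′′(0) = 19/9
The Taylor polynomial is Σ p^(k)(0)/k! · z^k.

19*z^3/54 - 2*z^2/3 - z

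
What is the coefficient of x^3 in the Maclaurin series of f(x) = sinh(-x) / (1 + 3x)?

-55/6

Take the Cauchy product of the two expansions.
f(0) = 0
f′(0) = -1
f′′(0) = 6
f′′′(0) = -55
Dividing each by k! gives the coefficients c_0, ..., c_3.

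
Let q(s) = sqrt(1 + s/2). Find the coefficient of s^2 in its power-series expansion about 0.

-1/32

[s^0] = 1;  [s^1] = 1/4;  [s^2] = -1/32.
So c_2 = q′′(0)/2! = -1/32.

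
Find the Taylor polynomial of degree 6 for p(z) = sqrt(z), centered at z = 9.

Use the known series and substitute for the argument.
p(9) = 3
p′(9) = 1/6
p′′(9) = -1/108
p′′′(9) = 1/648
p^(4)(9) = -5/11664
p^(5)(9) = 35/209952
p^(6)(9) = -35/419904

-7*(z - 9)^6/60466176 + 7*(z - 9)^5/5038848 - 5*(z - 9)^4/279936 + (z - 9)^3/3888 - (z - 9)^2/216 + (z - 9)/6 + 3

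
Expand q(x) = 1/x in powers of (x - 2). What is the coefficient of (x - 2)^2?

1/8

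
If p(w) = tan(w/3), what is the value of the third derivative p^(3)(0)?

Apply the Taylor formula c_k = f^(k)(a)/k!.
The coefficient of w^3 in the expansion is 1/81, so p′′′(0) = 3! * (1/81) = 2/27.

2/27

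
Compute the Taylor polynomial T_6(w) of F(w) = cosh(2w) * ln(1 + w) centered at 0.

-w^6 + 23*w^5/15 - 5*w^4/4 + 7*w^3/3 - w^2/2 + w

Take the Cauchy product of the two expansions.
[w^0] = 0;  [w^1] = 1;  [w^2] = -1/2;  [w^3] = 7/3;  [w^4] = -5/4;  [w^5] = 23/15;  [w^6] = -1.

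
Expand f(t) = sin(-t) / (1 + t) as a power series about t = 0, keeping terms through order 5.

-101*t^5/120 + 5*t^4/6 - 5*t^3/6 + t^2 - t

Expand each factor separately, then convolve coefficients.
f(0) = 0
f′(0) = -1
f′′(0) = 2
f′′′(0) = -5
f^(4)(0) = 20
f^(5)(0) = -101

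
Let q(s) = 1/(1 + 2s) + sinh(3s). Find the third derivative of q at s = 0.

Combine the two series term by term.
From the series, [s^3] q = -7/2; multiply by 3! = 6 to get -21.

-21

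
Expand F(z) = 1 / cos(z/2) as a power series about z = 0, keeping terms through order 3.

z^2/8 + 1

Invert the denominator's series and multiply.
[z^0] = 1;  [z^1] = 0;  [z^2] = 1/8;  [z^3] = 0.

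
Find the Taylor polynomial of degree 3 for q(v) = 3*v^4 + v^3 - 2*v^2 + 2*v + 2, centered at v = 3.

37*(v - 3)^3 + 169*(v - 3)^2 + 341*(v - 3) + 260

q(3) = 260
q′(3) = 341
q′′(3) = 338
q′′′(3) = 222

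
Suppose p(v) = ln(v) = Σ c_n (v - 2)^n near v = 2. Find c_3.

1/24

c_3 = p′′′(2)/3! = 1/24.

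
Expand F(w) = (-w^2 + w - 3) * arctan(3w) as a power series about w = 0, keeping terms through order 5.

Shift and add copies of the series according to the polynomial's terms.
F(0) = 0
F′(0) = -9
F′′(0) = 6
F′′′(0) = 144
F^(4)(0) = -216
F^(5)(0) = -16416

-684*w^5/5 - 9*w^4 + 24*w^3 + 3*w^2 - 9*w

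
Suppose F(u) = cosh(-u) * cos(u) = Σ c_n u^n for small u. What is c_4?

-1/6

Multiply the two series term by term and collect like powers.
F(0) = 1
F′(0) = 0
F′′(0) = 0
F′′′(0) = 0
F^(4)(0) = -4
So c_4 = F^(4)(0)/4! = -1/6.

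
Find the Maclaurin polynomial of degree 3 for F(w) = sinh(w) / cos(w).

Divide the numerator series by the denominator series (power-series long division).
[w^0] = 0;  [w^1] = 1;  [w^2] = 0;  [w^3] = 2/3.

2*w^3/3 + w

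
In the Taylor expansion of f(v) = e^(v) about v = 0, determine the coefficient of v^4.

1/24

Differentiate repeatedly and evaluate at the center.
f(0) = 1
f′(0) = 1
f′′(0) = 1
f′′′(0) = 1
f^(4)(0) = 1
So c_4 = f^(4)(0)/4! = 1/24.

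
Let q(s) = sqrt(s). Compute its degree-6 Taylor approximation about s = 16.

Compute the successive derivatives at the expansion point and divide by k!.
[(s - 16)^0] = 4;  [(s - 16)^1] = 1/8;  [(s - 16)^2] = -1/512;  [(s - 16)^3] = 1/16384;  [(s - 16)^4] = -5/2097152;  [(s - 16)^5] = 7/67108864;  [(s - 16)^6] = -21/4294967296.

-21*(s - 16)^6/4294967296 + 7*(s - 16)^5/67108864 - 5*(s - 16)^4/2097152 + (s - 16)^3/16384 - (s - 16)^2/512 + (s - 16)/8 + 4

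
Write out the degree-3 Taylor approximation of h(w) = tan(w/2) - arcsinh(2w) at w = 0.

11*w^3/8 - 3*w/2

Combine the two series term by term.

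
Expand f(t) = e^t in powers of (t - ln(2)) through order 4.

Apply the Taylor formula c_k = f^(k)(a)/k!.
f(ln(2)) = 2
f′(ln(2)) = 2
f′′(ln(2)) = 2
f′′′(ln(2)) = 2
f^(4)(ln(2)) = 2

(t - ln(2))^4/12 + (t - ln(2))^3/3 + (t - ln(2))^2 + 2*(t - ln(2)) + 2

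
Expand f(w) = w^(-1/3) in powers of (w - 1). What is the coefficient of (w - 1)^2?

c_2 = f′′(1)/2! = 2/9.

2/9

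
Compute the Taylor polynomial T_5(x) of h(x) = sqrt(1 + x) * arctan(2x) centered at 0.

Expand each factor separately, then convolve coefficients.
h(0) = 0
h′(0) = 2
h′′(0) = 2
h′′′(0) = -35/2
h^(4)(0) = -29
h^(5)(0) = 6389/8

6389*x^5/960 - 29*x^4/24 - 35*x^3/12 + x^2 + 2*x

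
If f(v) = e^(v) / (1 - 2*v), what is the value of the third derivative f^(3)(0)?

79

Use 1/(1 - r) = Σ r^k on the denominator, then take the Cauchy product.
The coefficient of v^3 in the expansion is 79/6, so f′′′(0) = 3! * (79/6) = 79.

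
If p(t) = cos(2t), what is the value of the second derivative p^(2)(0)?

From the series, [t^2] p = -2; multiply by 2! = 2 to get -4.

-4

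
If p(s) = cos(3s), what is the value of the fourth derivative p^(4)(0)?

81

Apply the Taylor formula c_k = f^(k)(a)/k!.
The coefficient of s^4 in the expansion is 27/8, so p^(4)(0) = 4! * (27/8) = 81.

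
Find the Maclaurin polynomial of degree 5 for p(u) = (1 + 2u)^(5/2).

Use the known series and substitute for the argument.
[u^0] = 1;  [u^1] = 5;  [u^2] = 15/2;  [u^3] = 5/2;  [u^4] = -5/8;  [u^5] = 3/8.

3*u^5/8 - 5*u^4/8 + 5*u^3/2 + 15*u^2/2 + 5*u + 1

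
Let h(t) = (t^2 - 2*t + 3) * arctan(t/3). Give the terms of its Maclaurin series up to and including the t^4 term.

2*t^4/81 + 8*t^3/27 - 2*t^2/3 + t

Multiply each power in the prefactor through the base expansion.
[t^0] = 0;  [t^1] = 1;  [t^2] = -2/3;  [t^3] = 8/27;  [t^4] = 2/81.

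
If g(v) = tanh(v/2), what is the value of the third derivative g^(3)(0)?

The coefficient of v^3 in the expansion is -1/24, so g′′′(0) = 3! * (-1/24) = -1/4.

-1/4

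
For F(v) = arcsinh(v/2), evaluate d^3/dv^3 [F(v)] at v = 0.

Compute the successive derivatives at the expansion point and divide by k!.
From the series, [v^3] F = -1/48; multiply by 3! = 6 to get -1/8.

-1/8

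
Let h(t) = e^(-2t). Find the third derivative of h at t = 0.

-8

The coefficient of t^3 in the expansion is -4/3, so h′′′(0) = 3! * (-4/3) = -8.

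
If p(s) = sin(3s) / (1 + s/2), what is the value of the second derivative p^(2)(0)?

Multiply the two series term by term and collect like powers.
The coefficient of s^2 in the expansion is -3/2, so p′′(0) = 2! * (-3/2) = -3.

-3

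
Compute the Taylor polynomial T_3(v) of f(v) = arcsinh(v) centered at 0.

-v^3/6 + v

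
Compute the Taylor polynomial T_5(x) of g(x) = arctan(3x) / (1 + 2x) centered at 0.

303*x^5/5 - 6*x^4 + 3*x^3 - 6*x^2 + 3*x

Take the Cauchy product of the two expansions.
g(0) = 0
g′(0) = 3
g′′(0) = -12
g′′′(0) = 18
g^(4)(0) = -144
g^(5)(0) = 7272
The Taylor polynomial is Σ g^(k)(0)/k! · x^k.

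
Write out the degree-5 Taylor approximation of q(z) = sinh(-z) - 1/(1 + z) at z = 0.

Add the two expansions coefficient-wise.
[z^0] = -1;  [z^1] = 0;  [z^2] = -1;  [z^3] = 5/6;  [z^4] = -1;  [z^5] = 119/120.

119*z^5/120 - z^4 + 5*z^3/6 - z^2 - 1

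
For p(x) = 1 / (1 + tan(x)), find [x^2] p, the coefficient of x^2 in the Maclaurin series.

Write 1/(1+u) = 1 - u + u^2 - u^3 + ... and substitute the series for u.

1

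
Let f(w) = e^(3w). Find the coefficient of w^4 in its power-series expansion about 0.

27/8

f(0) = 1
f′(0) = 3
f′′(0) = 9
f′′′(0) = 27
f^(4)(0) = 81
So c_4 = f^(4)(0)/4! = 27/8.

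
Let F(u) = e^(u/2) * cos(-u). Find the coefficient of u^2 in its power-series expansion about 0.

Write out both Maclaurin series and multiply, keeping only the needed powers.
[u^0] = 1;  [u^1] = 1/2;  [u^2] = -3/8.

-3/8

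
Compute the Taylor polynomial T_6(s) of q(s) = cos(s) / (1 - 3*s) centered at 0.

495989*s^6/720 + 1837*s^5/8 + 1837*s^4/24 + 51*s^3/2 + 17*s^2/2 + 3*s + 1

Multiply the numerator's expansion by the denominator's geometric series.
[s^0] = 1;  [s^1] = 3;  [s^2] = 17/2;  [s^3] = 51/2;  [s^4] = 1837/24;  [s^5] = 1837/8;  [s^6] = 495989/720.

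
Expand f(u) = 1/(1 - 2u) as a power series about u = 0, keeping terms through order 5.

32*u^5 + 16*u^4 + 8*u^3 + 4*u^2 + 2*u + 1

Compute the successive derivatives at the expansion point and divide by k!.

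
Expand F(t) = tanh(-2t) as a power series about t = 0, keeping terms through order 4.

8*t^3/3 - 2*t

Apply the Taylor formula c_k = f^(k)(a)/k!.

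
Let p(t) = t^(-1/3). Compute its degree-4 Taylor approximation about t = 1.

p(1) = 1
p′(1) = -1/3
p′′(1) = 4/9
p′′′(1) = -28/27
p^(4)(1) = 280/81

35*(t - 1)^4/243 - 14*(t - 1)^3/81 + 2*(t - 1)^2/9 - (t - 1)/3 + 1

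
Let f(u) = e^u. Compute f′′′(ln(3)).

3

Differentiate repeatedly and evaluate at the center.
The coefficient of (u - ln(3))^3 in the expansion is 1/2, so f′′′(ln(3)) = 3! * (1/2) = 3.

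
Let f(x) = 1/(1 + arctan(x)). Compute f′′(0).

Let u equal the inner series; expand the outer function in u and truncate.
The coefficient of x^2 in the expansion is 1, so f′′(0) = 2! * (1) = 2.

2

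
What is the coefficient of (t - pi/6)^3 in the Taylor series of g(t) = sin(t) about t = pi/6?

-sqrt(3)/12

Use the known series and substitute for the argument.
[(t - pi/6)^0] = 1/2;  [(t - pi/6)^1] = sqrt(3)/2;  [(t - pi/6)^2] = -1/4;  [(t - pi/6)^3] = -sqrt(3)/12.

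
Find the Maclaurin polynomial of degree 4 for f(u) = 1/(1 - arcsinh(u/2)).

u^4/24 + 5*u^3/48 + u^2/4 + u/2 + 1

Let u equal the inner series; expand the outer function in u and truncate.
f(0) = 1
f′(0) = 1/2
f′′(0) = 1/2
f′′′(0) = 5/8
f^(4)(0) = 1
Dividing each by k! gives the coefficients c_0, ..., c_4.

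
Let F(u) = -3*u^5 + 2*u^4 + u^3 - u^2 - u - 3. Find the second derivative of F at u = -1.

Apply the Taylor formula c_k = f^(k)(a)/k!.
From the series, [(u + 1)^2] F = 38; multiply by 2! = 2 to get 76.

76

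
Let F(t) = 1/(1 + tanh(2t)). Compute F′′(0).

Let u equal the inner series; expand the outer function in u and truncate.
From the series, [t^2] F = 4; multiply by 2! = 2 to get 8.

8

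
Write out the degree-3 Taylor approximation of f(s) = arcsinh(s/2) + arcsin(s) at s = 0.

7*s^3/48 + 3*s/2

Add the two expansions coefficient-wise.
f(0) = 0
f′(0) = 3/2
f′′(0) = 0
f′′′(0) = 7/8
Then c_k = f^(k)(0)/k! gives each Taylor coefficient.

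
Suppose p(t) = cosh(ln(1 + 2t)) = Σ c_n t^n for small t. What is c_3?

Compose series: expand the inner function first, then feed it into the outer expansion.
p(0) = 1
p′(0) = 0
p′′(0) = 4
p′′′(0) = -24
So c_3 = p′′′(0)/3! = -4.

-4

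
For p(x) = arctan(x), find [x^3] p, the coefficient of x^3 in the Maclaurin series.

-1/3

c_3 = p′′′(0)/3! = -1/3.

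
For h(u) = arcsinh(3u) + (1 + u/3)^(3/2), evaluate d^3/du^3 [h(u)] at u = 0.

Combine the two series term by term.
The coefficient of u^3 in the expansion is -1945/432, so h′′′(0) = 3! * (-1945/432) = -1945/72.

-1945/72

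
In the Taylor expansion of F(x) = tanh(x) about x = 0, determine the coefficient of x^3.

Differentiate repeatedly and evaluate at the center.
F(0) = 0
F′(0) = 1
F′′(0) = 0
F′′′(0) = -2

-1/3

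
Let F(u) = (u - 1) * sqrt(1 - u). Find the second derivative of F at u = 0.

-3/4

Distribute the polynomial across the series and collect like powers.
From the series, [u^2] F = -3/8; multiply by 2! = 2 to get -3/4.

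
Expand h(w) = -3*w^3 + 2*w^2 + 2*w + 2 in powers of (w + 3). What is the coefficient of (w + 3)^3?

c_3 = h′′′(-3)/3! = -3.

-3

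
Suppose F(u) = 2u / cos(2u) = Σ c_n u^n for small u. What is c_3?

Divide the numerator series by the denominator series (power-series long division).
F(0) = 0
F′(0) = 2
F′′(0) = 0
F′′′(0) = 24
The Taylor polynomial is Σ F^(k)(0)/k! · u^k.

4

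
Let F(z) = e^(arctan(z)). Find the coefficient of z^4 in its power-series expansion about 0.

Substitute the inner expansion into the outer series and collect powers.
F(0) = 1
F′(0) = 1
F′′(0) = 1
F′′′(0) = -1
F^(4)(0) = -7
Then c_k = F^(k)(0)/k! gives each Taylor coefficient.

-7/24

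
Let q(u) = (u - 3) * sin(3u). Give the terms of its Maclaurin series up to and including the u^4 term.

Multiply each power in the prefactor through the base expansion.
q(0) = 0
q′(0) = -9
q′′(0) = 6
q′′′(0) = 81
q^(4)(0) = -108

-9*u^4/2 + 27*u^3/2 + 3*u^2 - 9*u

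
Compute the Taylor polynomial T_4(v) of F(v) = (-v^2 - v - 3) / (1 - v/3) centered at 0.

Distribute the polynomial across the series and collect like powers.
F(0) = -3
F′(0) = -2
F′′(0) = -10/3
F′′′(0) = -10/3
F^(4)(0) = -40/9

-5*v^4/27 - 5*v^3/9 - 5*v^2/3 - 2*v - 3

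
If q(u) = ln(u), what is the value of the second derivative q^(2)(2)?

Use the known series and substitute for the argument.
From the series, [(u - 2)^2] q = -1/8; multiply by 2! = 2 to get -1/4.

-1/4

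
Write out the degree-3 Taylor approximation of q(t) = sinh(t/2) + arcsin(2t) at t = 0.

Add the two expansions coefficient-wise.

65*t^3/48 + 5*t/2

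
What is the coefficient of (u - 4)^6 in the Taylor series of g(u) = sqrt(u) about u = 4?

-21/2097152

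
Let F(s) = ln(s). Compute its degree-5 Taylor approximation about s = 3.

Compute the successive derivatives at the expansion point and divide by k!.

(s - 3)^5/1215 - (s - 3)^4/324 + (s - 3)^3/81 - (s - 3)^2/18 + (s - 3)/3 + ln(3)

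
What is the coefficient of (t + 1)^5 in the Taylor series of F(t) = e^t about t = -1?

[(t + 1)^0] = e^(-1);  [(t + 1)^1] = e^(-1);  [(t + 1)^2] = e^(-1)/2;  [(t + 1)^3] = e^(-1)/6;  [(t + 1)^4] = e^(-1)/24;  [(t + 1)^5] = e^(-1)/120.

e^(-1)/120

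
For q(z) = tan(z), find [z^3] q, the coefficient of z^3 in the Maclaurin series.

1/3

c_3 = q′′′(0)/3! = 1/3.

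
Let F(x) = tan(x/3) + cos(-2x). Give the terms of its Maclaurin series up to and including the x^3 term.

x^3/81 - 2*x^2 + x/3 + 1

Add the two expansions coefficient-wise.
F(0) = 1
F′(0) = 1/3
F′′(0) = -4
F′′′(0) = 2/27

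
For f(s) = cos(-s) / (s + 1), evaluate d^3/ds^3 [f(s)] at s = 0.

Multiply the numerator's expansion by the denominator's geometric series.
From the series, [s^3] f = -1/2; multiply by 3! = 6 to get -3.

-3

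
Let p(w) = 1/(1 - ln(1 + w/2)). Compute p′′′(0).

Substitute the inner expansion into the outer series and collect powers.
From the series, [w^3] p = 1/24; multiply by 3! = 6 to get 1/4.

1/4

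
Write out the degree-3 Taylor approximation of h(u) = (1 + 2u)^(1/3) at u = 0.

40*u^3/81 - 4*u^2/9 + 2*u/3 + 1

h(0) = 1
h′(0) = 2/3
h′′(0) = -8/9
h′′′(0) = 80/27
Dividing each by k! gives the coefficients c_0, ..., c_3.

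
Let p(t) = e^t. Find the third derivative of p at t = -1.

The coefficient of (t + 1)^3 in the expansion is e^(-1)/6, so p′′′(-1) = 3! * (e^(-1)/6) = e^(-1).

e^(-1)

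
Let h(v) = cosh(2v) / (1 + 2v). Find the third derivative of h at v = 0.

-72

Take the Cauchy product of the two expansions.
The coefficient of v^3 in the expansion is -12, so h′′′(0) = 3! * (-12) = -72.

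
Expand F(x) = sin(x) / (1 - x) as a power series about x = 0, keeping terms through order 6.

101*x^6/120 + 101*x^5/120 + 5*x^4/6 + 5*x^3/6 + x^2 + x

Use 1/(1 - r) = Σ r^k on the denominator, then take the Cauchy product.
F(0) = 0
F′(0) = 1
F′′(0) = 2
F′′′(0) = 5
F^(4)(0) = 20
F^(5)(0) = 101
F^(6)(0) = 606
Then c_k = F^(k)(0)/k! gives each Taylor coefficient.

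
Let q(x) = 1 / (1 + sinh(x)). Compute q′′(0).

2

Write 1/(1+u) = 1 - u + u^2 - u^3 + ... and substitute the series for u.
From the series, [x^2] q = 1; multiply by 2! = 2 to get 2.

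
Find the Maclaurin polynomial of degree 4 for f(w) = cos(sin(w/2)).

5*w^4/384 - w^2/8 + 1

Compose series: expand the inner function first, then feed it into the outer expansion.
[w^0] = 1;  [w^1] = 0;  [w^2] = -1/8;  [w^3] = 0;  [w^4] = 5/384.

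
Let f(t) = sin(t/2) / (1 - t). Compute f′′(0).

Take the Cauchy product of the two expansions.
From the series, [t^2] f = 1/2; multiply by 2! = 2 to get 1.

1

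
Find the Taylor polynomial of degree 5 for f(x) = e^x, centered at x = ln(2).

[(x - ln(2))^0] = 2;  [(x - ln(2))^1] = 2;  [(x - ln(2))^2] = 1;  [(x - ln(2))^3] = 1/3;  [(x - ln(2))^4] = 1/12;  [(x - ln(2))^5] = 1/60.

(x - ln(2))^5/60 + (x - ln(2))^4/12 + (x - ln(2))^3/3 + (x - ln(2))^2 + 2*(x - ln(2)) + 2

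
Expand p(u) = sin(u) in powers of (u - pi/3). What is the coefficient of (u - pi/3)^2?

-sqrt(3)/4

p(pi/3) = sqrt(3)/2
p′(pi/3) = 1/2
p′′(pi/3) = -sqrt(3)/2
So c_2 = p′′(pi/3)/2! = -sqrt(3)/4.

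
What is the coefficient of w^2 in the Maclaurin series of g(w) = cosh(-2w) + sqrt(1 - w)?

15/8

Add the two expansions coefficient-wise.
So c_2 = g′′(0)/2! = 15/8.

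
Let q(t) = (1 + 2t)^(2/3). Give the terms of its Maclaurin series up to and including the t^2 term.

-4*t^2/9 + 4*t/3 + 1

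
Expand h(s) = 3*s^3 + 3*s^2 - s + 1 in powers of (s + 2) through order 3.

h(-2) = -9
h′(-2) = 23
h′′(-2) = -30
h′′′(-2) = 18

3*(s + 2)^3 - 15*(s + 2)^2 + 23*(s + 2) - 9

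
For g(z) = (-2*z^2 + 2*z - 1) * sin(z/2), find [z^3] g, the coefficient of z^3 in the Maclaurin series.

-47/48

Shift and add copies of the series according to the polynomial's terms.
[z^0] = 0;  [z^1] = -1/2;  [z^2] = 1;  [z^3] = -47/48.
So c_3 = g′′′(0)/3! = -47/48.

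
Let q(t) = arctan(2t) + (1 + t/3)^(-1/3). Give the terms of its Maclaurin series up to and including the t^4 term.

35*t^4/19683 - 5846*t^3/2187 + 2*t^2/81 + 17*t/9 + 1

Expand each term separately and add.
[t^0] = 1;  [t^1] = 17/9;  [t^2] = 2/81;  [t^3] = -5846/2187;  [t^4] = 35/19683.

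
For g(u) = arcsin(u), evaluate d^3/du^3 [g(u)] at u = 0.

Differentiate repeatedly and evaluate at the center.
The coefficient of u^3 in the expansion is 1/6, so g′′′(0) = 3! * (1/6) = 1.

1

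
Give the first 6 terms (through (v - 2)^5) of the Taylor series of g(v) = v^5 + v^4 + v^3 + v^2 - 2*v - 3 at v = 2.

g(2) = 53
g′(2) = 126
g′′(2) = 222
g′′′(2) = 294
g^(4)(2) = 264
g^(5)(2) = 120
Dividing each by k! gives the coefficients c_0, ..., c_5.

(v - 2)^5 + 11*(v - 2)^4 + 49*(v - 2)^3 + 111*(v - 2)^2 + 126*(v - 2) + 53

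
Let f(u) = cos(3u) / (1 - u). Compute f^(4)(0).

-3

Expand each factor separately, then convolve coefficients.
From the series, [u^4] f = -1/8; multiply by 4! = 24 to get -3.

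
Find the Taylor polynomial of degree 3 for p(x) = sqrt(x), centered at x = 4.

(x - 4)^3/512 - (x - 4)^2/64 + (x - 4)/4 + 2

[(x - 4)^0] = 2;  [(x - 4)^1] = 1/4;  [(x - 4)^2] = -1/64;  [(x - 4)^3] = 1/512.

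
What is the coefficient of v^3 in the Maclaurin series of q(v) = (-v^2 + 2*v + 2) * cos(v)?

Multiply each power in the prefactor through the base expansion.
q(0) = 2
q′(0) = 2
q′′(0) = -4
q′′′(0) = -6
The Taylor polynomial is Σ q^(k)(0)/k! · v^k.

-1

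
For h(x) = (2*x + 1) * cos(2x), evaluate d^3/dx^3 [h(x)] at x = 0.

Shift and add copies of the series according to the polynomial's terms.
The coefficient of x^3 in the expansion is -4, so h′′′(0) = 3! * (-4) = -24.

-24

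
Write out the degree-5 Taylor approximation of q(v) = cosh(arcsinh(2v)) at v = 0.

Let u equal the inner series; expand the outer function in u and truncate.
q(0) = 1
q′(0) = 0
q′′(0) = 4
q′′′(0) = 0
q^(4)(0) = -48
q^(5)(0) = 0
The Taylor polynomial is Σ q^(k)(0)/k! · v^k.

-2*v^4 + 2*v^2 + 1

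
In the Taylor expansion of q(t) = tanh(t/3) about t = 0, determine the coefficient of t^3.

-1/81

Differentiate repeatedly and evaluate at the center.
[t^0] = 0;  [t^1] = 1/3;  [t^2] = 0;  [t^3] = -1/81.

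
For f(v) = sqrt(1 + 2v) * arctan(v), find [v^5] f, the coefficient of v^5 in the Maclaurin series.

Multiply the two series term by term and collect like powers.
f(0) = 0
f′(0) = 1
f′′(0) = 2
f′′′(0) = -5
f^(4)(0) = 4
f^(5)(0) = -31
So c_5 = f^(5)(0)/5! = -31/120.

-31/120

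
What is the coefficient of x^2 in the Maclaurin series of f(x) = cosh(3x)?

Use the known series and substitute for the argument.

9/2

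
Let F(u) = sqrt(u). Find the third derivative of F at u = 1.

Apply the Taylor formula c_k = f^(k)(a)/k!.
The coefficient of (u - 1)^3 in the expansion is 1/16, so F′′′(1) = 3! * (1/16) = 3/8.

3/8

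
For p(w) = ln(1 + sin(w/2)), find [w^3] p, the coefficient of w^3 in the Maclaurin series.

1/48

Substitute the inner expansion into the outer series and collect powers.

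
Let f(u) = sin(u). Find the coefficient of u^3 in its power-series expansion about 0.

-1/6

f(0) = 0
f′(0) = 1
f′′(0) = 0
f′′′(0) = -1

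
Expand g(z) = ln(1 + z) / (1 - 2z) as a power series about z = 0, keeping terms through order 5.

Expand each factor separately, then convolve coefficients.
g(0) = 0
g′(0) = 1
g′′(0) = 3
g′′′(0) = 20
g^(4)(0) = 154
g^(5)(0) = 1564

391*z^5/30 + 77*z^4/12 + 10*z^3/3 + 3*z^2/2 + z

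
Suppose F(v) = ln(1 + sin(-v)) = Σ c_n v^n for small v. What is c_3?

Plug the Maclaurin series of the inner function into that of the outer and collect terms.
F(0) = 0
F′(0) = -1
F′′(0) = -1
F′′′(0) = -1
So c_3 = F′′′(0)/3! = -1/6.

-1/6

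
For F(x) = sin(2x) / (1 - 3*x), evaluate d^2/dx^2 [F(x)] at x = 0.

Use 1/(1 - r) = Σ r^k on the denominator, then take the Cauchy product.
From the series, [x^2] F = 6; multiply by 2! = 2 to get 12.

12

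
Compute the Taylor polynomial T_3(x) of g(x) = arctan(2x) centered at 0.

-8*x^3/3 + 2*x

Compute the successive derivatives at the expansion point and divide by k!.
g(0) = 0
g′(0) = 2
g′′(0) = 0
g′′′(0) = -16
Dividing each by k! gives the coefficients c_0, ..., c_3.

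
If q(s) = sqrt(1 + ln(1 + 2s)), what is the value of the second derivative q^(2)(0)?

Compose series: expand the inner function first, then feed it into the outer expansion.
From the series, [s^2] q = -3/2; multiply by 2! = 2 to get -3.

-3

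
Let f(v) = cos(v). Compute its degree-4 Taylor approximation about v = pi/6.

Use the known series and substitute for the argument.
[(v - pi/6)^0] = sqrt(3)/2;  [(v - pi/6)^1] = -1/2;  [(v - pi/6)^2] = -sqrt(3)/4;  [(v - pi/6)^3] = 1/12;  [(v - pi/6)^4] = sqrt(3)/48.

sqrt(3)*(v - pi/6)^4/48 + (v - pi/6)^3/12 - sqrt(3)*(v - pi/6)^2/4 - (v - pi/6)/2 + sqrt(3)/2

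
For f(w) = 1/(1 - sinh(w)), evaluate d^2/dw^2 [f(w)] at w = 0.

Plug the Maclaurin series of the inner function into that of the outer and collect terms.
The coefficient of w^2 in the expansion is 1, so f′′(0) = 2! * (1) = 2.

2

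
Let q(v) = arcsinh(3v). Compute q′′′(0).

-27

The coefficient of v^3 in the expansion is -9/2, so q′′′(0) = 3! * (-9/2) = -27.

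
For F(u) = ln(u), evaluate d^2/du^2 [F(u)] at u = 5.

From the series, [(u - 5)^2] F = -1/50; multiply by 2! = 2 to get -1/25.

-1/25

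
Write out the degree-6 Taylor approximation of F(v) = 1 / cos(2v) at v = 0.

Write the quotient as an unknown series and match coefficients against numerator = denominator · series.
[v^0] = 1;  [v^1] = 0;  [v^2] = 2;  [v^3] = 0;  [v^4] = 10/3;  [v^5] = 0;  [v^6] = 244/45.

244*v^6/45 + 10*v^4/3 + 2*v^2 + 1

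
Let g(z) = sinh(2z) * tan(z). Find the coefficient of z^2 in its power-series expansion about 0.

2

Take the Cauchy product of the two expansions.
g(0) = 0
g′(0) = 0
g′′(0) = 4
So c_2 = g′′(0)/2! = 2.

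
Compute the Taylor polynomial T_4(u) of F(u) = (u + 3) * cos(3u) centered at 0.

81*u^4/8 - 9*u^3/2 - 27*u^2/2 + u + 3

Distribute the polynomial across the series and collect like powers.
F(0) = 3
F′(0) = 1
F′′(0) = -27
F′′′(0) = -27
F^(4)(0) = 243
Dividing each by k! gives the coefficients c_0, ..., c_4.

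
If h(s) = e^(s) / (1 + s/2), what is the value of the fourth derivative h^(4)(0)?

Expand each factor separately, then convolve coefficients.
From the series, [s^4] h = 1/48; multiply by 4! = 24 to get 1/2.

1/2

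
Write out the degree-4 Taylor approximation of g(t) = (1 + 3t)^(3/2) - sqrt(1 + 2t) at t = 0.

323*t^4/128 - 35*t^3/16 + 31*t^2/8 + 7*t/2

Add the two expansions coefficient-wise.
g(0) = 0
g′(0) = 7/2
g′′(0) = 31/4
g′′′(0) = -105/8
g^(4)(0) = 969/16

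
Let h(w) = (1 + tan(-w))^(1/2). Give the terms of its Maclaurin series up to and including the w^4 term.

-47*w^4/384 - 11*w^3/48 - w^2/8 - w/2 + 1

Compose series: expand the inner function first, then feed it into the outer expansion.
[w^0] = 1;  [w^1] = -1/2;  [w^2] = -1/8;  [w^3] = -11/48;  [w^4] = -47/384.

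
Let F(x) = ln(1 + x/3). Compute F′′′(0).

From the series, [x^3] F = 1/81; multiply by 3! = 6 to get 2/27.

2/27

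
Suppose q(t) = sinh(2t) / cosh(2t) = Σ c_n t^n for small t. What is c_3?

-8/3

Divide the numerator series by the denominator series (power-series long division).
q(0) = 0
q′(0) = 2
q′′(0) = 0
q′′′(0) = -16
Dividing each by k! gives the coefficients c_0, ..., c_3.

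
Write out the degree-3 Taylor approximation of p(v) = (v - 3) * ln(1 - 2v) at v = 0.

Multiply each power in the prefactor through the base expansion.
[v^0] = 0;  [v^1] = 6;  [v^2] = 4;  [v^3] = 6.

6*v^3 + 4*v^2 + 6*v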